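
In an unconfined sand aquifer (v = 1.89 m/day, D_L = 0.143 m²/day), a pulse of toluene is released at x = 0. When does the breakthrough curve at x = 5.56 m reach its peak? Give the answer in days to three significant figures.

For the 1D instantaneous-source solution, setting ∂C/∂t = 0 at fixed x gives v²t² + 2Dt − x² = 0, so t = (√(D² + v²x²) − D)/v².
√(D² + v²x²) = √(0.143² + 1.89² × 5.56²) = 10.51; v² = 3.5721.
t = (10.51 − 0.143)/3.5721 = 2.90 days (vs. the pure-advection estimate x/v = 2.94 d).

2.90 days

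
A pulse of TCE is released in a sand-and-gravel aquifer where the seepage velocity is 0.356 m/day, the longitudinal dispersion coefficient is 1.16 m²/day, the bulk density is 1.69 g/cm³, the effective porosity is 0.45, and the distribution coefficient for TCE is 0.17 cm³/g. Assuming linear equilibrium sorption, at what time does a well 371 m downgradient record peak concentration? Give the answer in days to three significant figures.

1690 days

Retardation factor R = 1 + ρ_b·K_d/n = 1 + 1.69 × 0.17/0.45 = 1.638.
Sorption retards both mechanisms: v_R = v/R = 0.2173 m/day, D_R = D/R = 0.7082 m²/day.
Peak time from v_R²t² + 2D_R t − x² = 0: t = (√(D_R² + v_R²x²) − D_R)/v_R².
√(D_R² + v_R²x²) = √(0.7082² + 0.2173² × 371²) = 80.62; v_R² = 0.04722.
t = (80.62 − 0.7082)/0.04722 = 1690 days.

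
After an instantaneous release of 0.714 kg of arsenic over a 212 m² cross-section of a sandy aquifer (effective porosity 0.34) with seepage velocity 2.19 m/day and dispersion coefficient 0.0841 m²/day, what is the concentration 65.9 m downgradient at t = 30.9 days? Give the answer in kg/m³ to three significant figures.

For an instantaneous plane source, C(x,t) = M/(n_e·A·√(4πDt)) · exp(−(x−vt)²/(4Dt)), with n_e·A the pore (flow) area.
Plume center vt = 2.19 × 30.9 = 67.671 m, so the well at 65.9 m is 1.771 m upgradient of the peak.
√(4πDt) = 5.715 m, giving peak height M/(n_e·A·√(4πDt)) = 0.714/(0.34 × 212 × 5.715) = 0.001733 kg/m³.
(x−vt)²/(4Dt) = (-1.771)²/(4 × 0.0841 × 30.9) = 0.3017; exp(−0.3017) = 0.7396.
C = 0.001733 × 0.7396 = 0.00128 kg/m³.

0.00128 kg/m³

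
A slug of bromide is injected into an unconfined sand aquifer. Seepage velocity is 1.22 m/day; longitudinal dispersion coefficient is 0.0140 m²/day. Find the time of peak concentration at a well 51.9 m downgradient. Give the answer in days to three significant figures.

42.5 days

For the 1D instantaneous-source solution, setting ∂C/∂t = 0 at fixed x gives v²t² + 2Dt − x² = 0, so t = (√(D² + v²x²) − D)/v².
√(D² + v²x²) = √(0.0140² + 1.22² × 51.9²) = 63.32; v² = 1.4884.
t = (63.32 − 0.0140)/1.4884 = 42.5 days (vs. the pure-advection estimate x/v = 42.5 d).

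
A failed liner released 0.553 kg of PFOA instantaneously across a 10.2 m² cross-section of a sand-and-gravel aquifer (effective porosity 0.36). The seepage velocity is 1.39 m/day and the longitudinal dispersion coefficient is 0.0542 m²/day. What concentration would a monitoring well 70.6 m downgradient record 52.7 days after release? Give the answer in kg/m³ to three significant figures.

0.0136 kg/m³

For an instantaneous plane source, C(x,t) = M/(n_e·A·√(4πDt)) · exp(−(x−vt)²/(4Dt)), with n_e·A the pore (flow) area.
Plume center vt = 1.39 × 52.7 = 73.253 m, so the well at 70.6 m is 2.653 m upgradient of the peak.
√(4πDt) = 5.991 m, giving peak height M/(n_e·A·√(4πDt)) = 0.553/(0.36 × 10.2 × 5.991) = 0.02514 kg/m³.
(x−vt)²/(4Dt) = (-2.653)²/(4 × 0.0542 × 52.7) = 0.6160; exp(−0.6160) = 0.5401.
C = 0.02514 × 0.5401 = 0.0136 kg/m³.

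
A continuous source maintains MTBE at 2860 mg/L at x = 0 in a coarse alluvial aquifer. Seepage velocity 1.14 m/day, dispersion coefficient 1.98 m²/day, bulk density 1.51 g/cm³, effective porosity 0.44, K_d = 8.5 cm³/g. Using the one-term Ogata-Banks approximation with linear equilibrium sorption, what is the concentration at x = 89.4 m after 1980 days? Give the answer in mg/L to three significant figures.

523 mg/L

Retardation factor R = 1 + ρ_b·K_d/n = 1 + 1.51 × 8.5/0.44 = 30.17.
Sorption retards both mechanisms: v_R = v/R = 0.03779 m/day, D_R = D/R = 0.06563 m²/day.
v_R·t = 0.03779 × 1980 = 74.8242 m; 2√(D_R t) = 22.80 m; argument = (89.4 − 74.8242)/22.80 = 0.6393.
C = C₀ × ½·erfc(0.6393) = 2860 × 0.1830 = 523 mg/L.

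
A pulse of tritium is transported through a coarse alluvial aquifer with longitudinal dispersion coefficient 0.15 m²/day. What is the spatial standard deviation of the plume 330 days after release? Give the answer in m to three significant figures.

9.95 m

Dispersive spreading gives a Gaussian with σ² = 2Dt; advection only shifts the center.
σ = √(2 × 0.15 × 330) = 9.95 m.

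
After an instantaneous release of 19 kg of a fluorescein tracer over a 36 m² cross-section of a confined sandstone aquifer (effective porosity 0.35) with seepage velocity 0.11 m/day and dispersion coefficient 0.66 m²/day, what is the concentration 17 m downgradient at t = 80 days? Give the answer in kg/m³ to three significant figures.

0.0426 kg/m³

For an instantaneous plane source, C(x,t) = M/(n_e·A·√(4πDt)) · exp(−(x−vt)²/(4Dt)), with n_e·A the pore (flow) area.
Plume center vt = 0.11 × 80 = 8.8 m, so the well at 17 m is 8.2 m downgradient of the peak.
√(4πDt) = 25.76 m, giving peak height M/(n_e·A·√(4πDt)) = 19/(0.35 × 36 × 25.76) = 0.05854 kg/m³.
(x−vt)²/(4Dt) = (8.2)²/(4 × 0.66 × 80) = 0.3184; exp(−0.3184) = 0.7273.
C = 0.05854 × 0.7273 = 0.0426 kg/m³.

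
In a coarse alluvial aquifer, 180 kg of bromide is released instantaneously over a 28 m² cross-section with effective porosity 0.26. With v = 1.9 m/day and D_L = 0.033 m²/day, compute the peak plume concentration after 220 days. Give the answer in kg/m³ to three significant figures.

2.59 kg/m³

The peak of an instantaneous 1D plume sits at x = vt; there the Gaussian factor is 1 and C_max = M/(n_e·A·√(4πDt)), where n_e·A is the pore area the mass is dissolved in.
√(4πDt) = √(4π × 0.033 × 220) = 9.552 m, so C_max = 180/(0.26 × 28 × 9.552) = 2.59 kg/m³.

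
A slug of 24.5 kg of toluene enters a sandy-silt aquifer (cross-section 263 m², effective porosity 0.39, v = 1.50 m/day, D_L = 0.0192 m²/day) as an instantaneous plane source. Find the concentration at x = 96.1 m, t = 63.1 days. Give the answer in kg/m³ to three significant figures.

0.0397 kg/m³

For an instantaneous plane source, C(x,t) = M/(n_e·A·√(4πDt)) · exp(−(x−vt)²/(4Dt)), with n_e·A the pore (flow) area.
Plume center vt = 1.50 × 63.1 = 94.65 m, so the well at 96.1 m is 1.45 m downgradient of the peak.
√(4πDt) = 3.902 m, giving peak height M/(n_e·A·√(4πDt)) = 24.5/(0.39 × 263 × 3.902) = 0.06122 kg/m³.
(x−vt)²/(4Dt) = (1.45)²/(4 × 0.0192 × 63.1) = 0.4339; exp(−0.4339) = 0.6480.
C = 0.06122 × 0.6480 = 0.0397 kg/m³.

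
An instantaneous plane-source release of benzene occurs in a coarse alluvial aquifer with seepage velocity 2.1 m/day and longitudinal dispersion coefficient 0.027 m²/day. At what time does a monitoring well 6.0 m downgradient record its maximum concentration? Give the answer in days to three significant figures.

For the 1D instantaneous-source solution, setting ∂C/∂t = 0 at fixed x gives v²t² + 2Dt − x² = 0, so t = (√(D² + v²x²) − D)/v².
√(D² + v²x²) = √(0.027² + 2.1² × 6.0²) = 12.60; v² = 4.41.
t = (12.60 − 0.027)/4.41 = 2.85 days (vs. the pure-advection estimate x/v = 2.86 d).

2.85 days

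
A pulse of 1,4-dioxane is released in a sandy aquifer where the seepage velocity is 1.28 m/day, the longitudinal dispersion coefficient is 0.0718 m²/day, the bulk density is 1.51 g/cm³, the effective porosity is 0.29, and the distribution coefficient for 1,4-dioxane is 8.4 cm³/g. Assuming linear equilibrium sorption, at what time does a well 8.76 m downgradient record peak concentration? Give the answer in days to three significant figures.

Retardation factor R = 1 + ρ_b·K_d/n = 1 + 1.51 × 8.4/0.29 = 44.74.
Sorption retards both mechanisms: v_R = v/R = 0.02861 m/day, D_R = D/R = 0.001605 m²/day.
Peak time from v_R²t² + 2D_R t − x² = 0: t = (√(D_R² + v_R²x²) − D_R)/v_R².
√(D_R² + v_R²x²) = √(0.001605² + 0.02861² × 8.76²) = 0.2506; v_R² = 0.0008185.
t = (0.2506 − 0.001605)/0.0008185 = 304 days.

304 days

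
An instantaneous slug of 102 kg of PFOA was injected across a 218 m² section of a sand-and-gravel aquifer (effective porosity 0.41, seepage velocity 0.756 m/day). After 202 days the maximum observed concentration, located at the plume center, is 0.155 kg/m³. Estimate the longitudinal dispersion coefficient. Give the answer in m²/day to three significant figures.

At the plume center C_max = M/(n_e·A·√(4πDt)), so D = M²/(4πt·(n_e·A·C_max)²).
n_e·A·C_max = 0.41 × 218 × 0.155 = 13.85 kg/m.
D = 102²/(4π × 202 × 13.85²) = 0.0214 m²/day.

0.0214 m²/day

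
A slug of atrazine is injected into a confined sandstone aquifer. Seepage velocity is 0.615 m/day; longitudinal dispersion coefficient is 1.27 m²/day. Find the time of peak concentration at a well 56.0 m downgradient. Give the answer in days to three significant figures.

87.8 days

For the 1D instantaneous-source solution, setting ∂C/∂t = 0 at fixed x gives v²t² + 2Dt − x² = 0, so t = (√(D² + v²x²) − D)/v².
√(D² + v²x²) = √(1.27² + 0.615² × 56.0²) = 34.46; v² = 0.378225.
t = (34.46 − 1.27)/0.378225 = 87.8 days (vs. the pure-advection estimate x/v = 91.1 d).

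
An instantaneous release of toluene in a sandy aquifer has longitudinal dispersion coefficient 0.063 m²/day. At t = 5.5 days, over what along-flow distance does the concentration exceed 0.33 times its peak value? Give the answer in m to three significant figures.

2.48 m

The plume is Gaussian with σ = √(2Dt) = √(2 × 0.063 × 5.5) = 0.8325 m.
C/C_peak = exp(−Δx²/(2σ²)) = 0.33 ⇒ Δx = σ·√(−2 ln 0.33) = 0.8325 × 1.489 = 1.240 m.
Width = 2Δx = 2.48 m.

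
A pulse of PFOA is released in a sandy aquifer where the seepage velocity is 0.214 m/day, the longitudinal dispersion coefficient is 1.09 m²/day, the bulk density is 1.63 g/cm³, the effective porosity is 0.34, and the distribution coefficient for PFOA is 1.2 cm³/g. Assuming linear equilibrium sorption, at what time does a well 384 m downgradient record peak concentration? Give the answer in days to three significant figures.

Retardation factor R = 1 + ρ_b·K_d/n = 1 + 1.63 × 1.2/0.34 = 6.753.
Sorption retards both mechanisms: v_R = v/R = 0.03169 m/day, D_R = D/R = 0.1614 m²/day.
Peak time from v_R²t² + 2D_R t − x² = 0: t = (√(D_R² + v_R²x²) − D_R)/v_R².
√(D_R² + v_R²x²) = √(0.1614² + 0.03169² × 384²) = 12.17; v_R² = 0.001004.
t = (12.17 − 0.1614)/0.001004 = 12000 days.

12000 days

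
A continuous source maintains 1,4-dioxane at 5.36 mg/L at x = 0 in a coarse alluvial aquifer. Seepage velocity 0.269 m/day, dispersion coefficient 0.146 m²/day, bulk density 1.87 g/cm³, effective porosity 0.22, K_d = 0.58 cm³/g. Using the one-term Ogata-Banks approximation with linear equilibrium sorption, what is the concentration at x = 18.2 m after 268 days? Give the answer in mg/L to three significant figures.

0.258 mg/L

Retardation factor R = 1 + ρ_b·K_d/n = 1 + 1.87 × 0.58/0.22 = 5.930.
Sorption retards both mechanisms: v_R = v/R = 0.04536 m/day, D_R = D/R = 0.02462 m²/day.
v_R·t = 0.04536 × 268 = 12.15648 m; 2√(D_R t) = 5.137 m; argument = (18.2 − 12.15648)/5.137 = 1.176.
C = C₀ × ½·erfc(1.176) = 5.36 × 0.04814 = 0.258 mg/L.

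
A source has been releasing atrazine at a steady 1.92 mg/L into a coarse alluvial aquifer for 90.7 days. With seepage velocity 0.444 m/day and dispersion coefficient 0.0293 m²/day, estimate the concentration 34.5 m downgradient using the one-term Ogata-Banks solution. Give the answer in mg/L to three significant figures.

1.91 mg/L

For a continuous step input, C/C₀ ≈ ½·erfc((x−vt)/(2√(Dt))).
vt = 0.444 × 90.7 = 40.2708 m and 2√(Dt) = 2√(0.0293 × 90.7) = 3.260 m.
Argument (x−vt)/(2√(Dt)) = (34.5 − 40.2708)/3.260 = -1.770; ½·erfc(-1.770) = 0.9938.
C = 1.92 × 0.9938 = 1.91 mg/L.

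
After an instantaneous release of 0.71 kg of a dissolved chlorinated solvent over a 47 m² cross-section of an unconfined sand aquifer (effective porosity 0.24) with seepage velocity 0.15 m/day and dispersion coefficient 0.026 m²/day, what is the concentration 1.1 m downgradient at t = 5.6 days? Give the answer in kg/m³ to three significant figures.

0.0414 kg/m³

For an instantaneous plane source, C(x,t) = M/(n_e·A·√(4πDt)) · exp(−(x−vt)²/(4Dt)), with n_e·A the pore (flow) area.
Plume center vt = 0.15 × 5.6 = 0.84 m, so the well at 1.1 m is 0.26 m downgradient of the peak.
√(4πDt) = 1.353 m, giving peak height M/(n_e·A·√(4πDt)) = 0.71/(0.24 × 47 × 1.353) = 0.04652 kg/m³.
(x−vt)²/(4Dt) = (0.26)²/(4 × 0.026 × 5.6) = 0.1161; exp(−0.1161) = 0.8904.
C = 0.04652 × 0.8904 = 0.0414 kg/m³.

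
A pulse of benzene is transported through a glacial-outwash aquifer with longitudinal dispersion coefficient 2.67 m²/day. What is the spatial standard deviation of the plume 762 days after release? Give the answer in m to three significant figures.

Dispersive spreading gives a Gaussian with σ² = 2Dt; advection only shifts the center.
σ = √(2 × 2.67 × 762) = 63.8 m.

63.8 m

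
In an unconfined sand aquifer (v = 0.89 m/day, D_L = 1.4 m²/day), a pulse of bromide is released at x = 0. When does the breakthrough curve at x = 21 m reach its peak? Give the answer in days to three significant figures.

For the 1D instantaneous-source solution, setting ∂C/∂t = 0 at fixed x gives v²t² + 2Dt − x² = 0, so t = (√(D² + v²x²) − D)/v².
√(D² + v²x²) = √(1.4² + 0.89² × 21²) = 18.74; v² = 0.7921.
t = (18.74 − 1.4)/0.7921 = 21.9 days (vs. the pure-advection estimate x/v = 23.6 d).

21.9 days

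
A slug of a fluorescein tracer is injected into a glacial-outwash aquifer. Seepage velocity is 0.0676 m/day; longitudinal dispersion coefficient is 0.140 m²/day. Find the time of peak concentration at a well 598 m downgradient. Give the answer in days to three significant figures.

8820 days

For the 1D instantaneous-source solution, setting ∂C/∂t = 0 at fixed x gives v²t² + 2Dt − x² = 0, so t = (√(D² + v²x²) − D)/v².
√(D² + v²x²) = √(0.140² + 0.0676² × 598²) = 40.43; v² = 0.00456976.
t = (40.43 − 0.140)/0.00456976 = 8820 days (vs. the pure-advection estimate x/v = 8850 d).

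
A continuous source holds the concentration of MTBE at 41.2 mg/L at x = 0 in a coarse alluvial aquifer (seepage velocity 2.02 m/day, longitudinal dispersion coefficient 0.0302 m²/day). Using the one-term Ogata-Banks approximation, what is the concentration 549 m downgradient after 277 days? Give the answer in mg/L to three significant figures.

41.0 mg/L

For a continuous step input, C/C₀ ≈ ½·erfc((x−vt)/(2√(Dt))).
vt = 2.02 × 277 = 559.54 m and 2√(Dt) = 2√(0.0302 × 277) = 5.785 m.
Argument (x−vt)/(2√(Dt)) = (549 − 559.54)/5.785 = -1.822; ½·erfc(-1.822) = 0.9950.
C = 41.2 × 0.9950 = 41.0 mg/L.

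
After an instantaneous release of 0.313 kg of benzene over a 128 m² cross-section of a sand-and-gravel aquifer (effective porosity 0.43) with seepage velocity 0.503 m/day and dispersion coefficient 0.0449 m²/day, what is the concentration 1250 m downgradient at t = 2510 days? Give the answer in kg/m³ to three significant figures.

0.000107 kg/m³

For an instantaneous plane source, C(x,t) = M/(n_e·A·√(4πDt)) · exp(−(x−vt)²/(4Dt)), with n_e·A the pore (flow) area.
Plume center vt = 0.503 × 2510 = 1262.53 m, so the well at 1250 m is 12.53 m upgradient of the peak.
√(4πDt) = 37.63 m, giving peak height M/(n_e·A·√(4πDt)) = 0.313/(0.43 × 128 × 37.63) = 0.0001511 kg/m³.
(x−vt)²/(4Dt) = (-12.53)²/(4 × 0.0449 × 2510) = 0.3483; exp(−0.3483) = 0.7059.
C = 0.0001511 × 0.7059 = 0.000107 kg/m³.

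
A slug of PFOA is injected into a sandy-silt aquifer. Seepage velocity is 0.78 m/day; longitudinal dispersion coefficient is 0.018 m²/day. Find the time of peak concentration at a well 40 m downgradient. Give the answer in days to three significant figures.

For the 1D instantaneous-source solution, setting ∂C/∂t = 0 at fixed x gives v²t² + 2Dt − x² = 0, so t = (√(D² + v²x²) − D)/v².
√(D² + v²x²) = √(0.018² + 0.78² × 40²) = 31.20; v² = 0.6084.
t = (31.20 − 0.018)/0.6084 = 51.3 days (vs. the pure-advection estimate x/v = 51.3 d).

51.3 days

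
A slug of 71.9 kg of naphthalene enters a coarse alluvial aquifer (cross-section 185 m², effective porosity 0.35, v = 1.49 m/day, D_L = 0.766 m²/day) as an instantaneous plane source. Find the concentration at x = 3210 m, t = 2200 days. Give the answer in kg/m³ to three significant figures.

For an instantaneous plane source, C(x,t) = M/(n_e·A·√(4πDt)) · exp(−(x−vt)²/(4Dt)), with n_e·A the pore (flow) area.
Plume center vt = 1.49 × 2200 = 3278 m, so the well at 3210 m is 68 m upgradient of the peak.
√(4πDt) = 145.5 m, giving peak height M/(n_e·A·√(4πDt)) = 71.9/(0.35 × 185 × 145.5) = 0.007632 kg/m³.
(x−vt)²/(4Dt) = (-68)²/(4 × 0.766 × 2200) = 0.6860; exp(−0.6860) = 0.5036.
C = 0.007632 × 0.5036 = 0.00384 kg/m³.

0.00384 kg/m³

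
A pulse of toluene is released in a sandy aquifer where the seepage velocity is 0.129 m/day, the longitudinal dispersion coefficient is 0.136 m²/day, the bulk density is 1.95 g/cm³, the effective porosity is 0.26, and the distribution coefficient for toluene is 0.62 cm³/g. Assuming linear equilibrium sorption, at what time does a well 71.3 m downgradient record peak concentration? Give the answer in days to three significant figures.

Retardation factor R = 1 + ρ_b·K_d/n = 1 + 1.95 × 0.62/0.26 = 5.650.
Sorption retards both mechanisms: v_R = v/R = 0.02283 m/day, D_R = D/R = 0.02407 m²/day.
Peak time from v_R²t² + 2D_R t − x² = 0: t = (√(D_R² + v_R²x²) − D_R)/v_R².
√(D_R² + v_R²x²) = √(0.02407² + 0.02283² × 71.3²) = 1.628; v_R² = 0.0005212.
t = (1.628 − 0.02407)/0.0005212 = 3080 days.

3080 days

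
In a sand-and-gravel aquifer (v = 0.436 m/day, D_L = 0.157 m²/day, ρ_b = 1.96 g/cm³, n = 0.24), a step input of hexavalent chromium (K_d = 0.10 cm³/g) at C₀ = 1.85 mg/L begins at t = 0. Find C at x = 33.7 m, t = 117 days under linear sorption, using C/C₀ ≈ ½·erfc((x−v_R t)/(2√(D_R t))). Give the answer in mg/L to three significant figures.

Retardation factor R = 1 + ρ_b·K_d/n = 1 + 1.96 × 0.10/0.24 = 1.817.
Sorption retards both mechanisms: v_R = v/R = 0.2400 m/day, D_R = D/R = 0.08641 m²/day.
v_R·t = 0.2400 × 117 = 28.08 m; 2√(D_R t) = 6.359 m; argument = (33.7 − 28.08)/6.359 = 0.8838.
C = C₀ × ½·erfc(0.8838) = 1.85 × 0.1057 = 0.196 mg/L.

0.196 mg/L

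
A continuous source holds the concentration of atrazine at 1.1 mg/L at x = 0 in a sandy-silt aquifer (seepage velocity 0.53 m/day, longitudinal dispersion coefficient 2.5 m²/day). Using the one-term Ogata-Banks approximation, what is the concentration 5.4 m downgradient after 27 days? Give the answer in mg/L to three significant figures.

For a continuous step input, C/C₀ ≈ ½·erfc((x−vt)/(2√(Dt))).
vt = 0.53 × 27 = 14.31 m and 2√(Dt) = 2√(2.5 × 27) = 16.43 m.
Argument (x−vt)/(2√(Dt)) = (5.4 − 14.31)/16.43 = -0.5423; ½·erfc(-0.5423) = 0.7784.
C = 1.1 × 0.7784 = 0.856 mg/L.

0.856 mg/L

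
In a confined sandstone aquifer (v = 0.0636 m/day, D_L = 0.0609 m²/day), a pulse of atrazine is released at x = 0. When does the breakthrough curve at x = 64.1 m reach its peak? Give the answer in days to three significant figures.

For the 1D instantaneous-source solution, setting ∂C/∂t = 0 at fixed x gives v²t² + 2Dt − x² = 0, so t = (√(D² + v²x²) − D)/v².
√(D² + v²x²) = √(0.0609² + 0.0636² × 64.1²) = 4.077; v² = 0.00404496.
t = (4.077 − 0.0609)/0.00404496 = 993 days (vs. the pure-advection estimate x/v = 1010 d).

993 days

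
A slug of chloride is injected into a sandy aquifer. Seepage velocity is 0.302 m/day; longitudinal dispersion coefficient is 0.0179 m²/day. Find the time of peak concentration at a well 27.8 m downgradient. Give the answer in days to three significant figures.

91.9 days

For the 1D instantaneous-source solution, setting ∂C/∂t = 0 at fixed x gives v²t² + 2Dt − x² = 0, so t = (√(D² + v²x²) − D)/v².
√(D² + v²x²) = √(0.0179² + 0.302² × 27.8²) = 8.396; v² = 0.091204.
t = (8.396 − 0.0179)/0.091204 = 91.9 days (vs. the pure-advection estimate x/v = 92.1 d).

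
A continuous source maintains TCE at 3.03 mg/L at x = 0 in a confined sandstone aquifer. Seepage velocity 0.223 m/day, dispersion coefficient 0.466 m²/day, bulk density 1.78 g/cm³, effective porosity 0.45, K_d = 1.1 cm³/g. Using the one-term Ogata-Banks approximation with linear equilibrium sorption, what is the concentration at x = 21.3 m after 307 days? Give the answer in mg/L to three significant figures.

Retardation factor R = 1 + ρ_b·K_d/n = 1 + 1.78 × 1.1/0.45 = 5.351.
Sorption retards both mechanisms: v_R = v/R = 0.04167 m/day, D_R = D/R = 0.08709 m²/day.
v_R·t = 0.04167 × 307 = 12.79269 m; 2√(D_R t) = 10.34 m; argument = (21.3 − 12.79269)/10.34 = 0.8228.
C = C₀ × ½·erfc(0.8228) = 3.03 × 0.1223 = 0.371 mg/L.

0.371 mg/L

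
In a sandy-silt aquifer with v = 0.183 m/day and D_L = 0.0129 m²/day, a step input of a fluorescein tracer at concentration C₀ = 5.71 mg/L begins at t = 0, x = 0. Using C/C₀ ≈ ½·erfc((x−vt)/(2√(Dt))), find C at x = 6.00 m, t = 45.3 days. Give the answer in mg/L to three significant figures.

5.61 mg/L

For a continuous step input, C/C₀ ≈ ½·erfc((x−vt)/(2√(Dt))).
vt = 0.183 × 45.3 = 8.2899 m and 2√(Dt) = 2√(0.0129 × 45.3) = 1.529 m.
Argument (x−vt)/(2√(Dt)) = (6.00 − 8.2899)/1.529 = -1.498; ½·erfc(-1.498) = 0.9829.
C = 5.71 × 0.9829 = 5.61 mg/L.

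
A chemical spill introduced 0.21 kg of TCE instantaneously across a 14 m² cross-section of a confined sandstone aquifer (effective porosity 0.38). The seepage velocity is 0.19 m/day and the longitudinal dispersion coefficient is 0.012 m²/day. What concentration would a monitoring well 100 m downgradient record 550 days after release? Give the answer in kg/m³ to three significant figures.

For an instantaneous plane source, C(x,t) = M/(n_e·A·√(4πDt)) · exp(−(x−vt)²/(4Dt)), with n_e·A the pore (flow) area.
Plume center vt = 0.19 × 550 = 104.5 m, so the well at 100 m is 4.5 m upgradient of the peak.
√(4πDt) = 9.107 m, giving peak height M/(n_e·A·√(4πDt)) = 0.21/(0.38 × 14 × 9.107) = 0.004334 kg/m³.
(x−vt)²/(4Dt) = (-4.5)²/(4 × 0.012 × 550) = 0.7670; exp(−0.7670) = 0.4644.
C = 0.004334 × 0.4644 = 0.00201 kg/m³.

0.00201 kg/m³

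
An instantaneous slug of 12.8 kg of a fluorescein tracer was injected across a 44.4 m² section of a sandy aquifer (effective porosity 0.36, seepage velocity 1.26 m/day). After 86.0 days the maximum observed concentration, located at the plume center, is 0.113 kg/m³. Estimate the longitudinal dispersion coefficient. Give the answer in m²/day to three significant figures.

At the plume center C_max = M/(n_e·A·√(4πDt)), so D = M²/(4πt·(n_e·A·C_max)²).
n_e·A·C_max = 0.36 × 44.4 × 0.113 = 1.806 kg/m.
D = 12.8²/(4π × 86.0 × 1.806²) = 0.0465 m²/day.

0.0465 m²/day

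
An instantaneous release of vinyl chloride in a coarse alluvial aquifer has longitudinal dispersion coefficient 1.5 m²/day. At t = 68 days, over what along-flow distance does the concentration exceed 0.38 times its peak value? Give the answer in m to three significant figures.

39.7 m

The plume is Gaussian with σ = √(2Dt) = √(2 × 1.5 × 68) = 14.28 m.
C/C_peak = exp(−Δx²/(2σ²)) = 0.38 ⇒ Δx = σ·√(−2 ln 0.38) = 14.28 × 1.391 = 19.86 m.
Width = 2Δx = 39.7 m.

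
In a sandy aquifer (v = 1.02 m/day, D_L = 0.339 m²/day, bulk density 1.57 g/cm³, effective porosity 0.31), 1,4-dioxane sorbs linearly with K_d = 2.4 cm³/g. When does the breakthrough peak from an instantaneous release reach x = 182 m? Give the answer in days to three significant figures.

2340 days

Retardation factor R = 1 + ρ_b·K_d/n = 1 + 1.57 × 2.4/0.31 = 13.15.
Sorption retards both mechanisms: v_R = v/R = 0.07757 m/day, D_R = D/R = 0.02578 m²/day.
Peak time from v_R²t² + 2D_R t − x² = 0: t = (√(D_R² + v_R²x²) − D_R)/v_R².
√(D_R² + v_R²x²) = √(0.02578² + 0.07757² × 182²) = 14.12; v_R² = 0.006017.
t = (14.12 − 0.02578)/0.006017 = 2340 days.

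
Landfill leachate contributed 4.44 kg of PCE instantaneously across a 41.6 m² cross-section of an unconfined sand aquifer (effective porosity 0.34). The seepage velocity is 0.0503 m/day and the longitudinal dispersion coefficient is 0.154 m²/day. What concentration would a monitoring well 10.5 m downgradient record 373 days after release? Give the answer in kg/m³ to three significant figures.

For an instantaneous plane source, C(x,t) = M/(n_e·A·√(4πDt)) · exp(−(x−vt)²/(4Dt)), with n_e·A the pore (flow) area.
Plume center vt = 0.0503 × 373 = 18.7619 m, so the well at 10.5 m is 8.2619 m upgradient of the peak.
√(4πDt) = 26.87 m, giving peak height M/(n_e·A·√(4πDt)) = 4.44/(0.34 × 41.6 × 26.87) = 0.01168 kg/m³.
(x−vt)²/(4Dt) = (-8.2619)²/(4 × 0.154 × 373) = 0.2971; exp(−0.2971) = 0.7430.
C = 0.01168 × 0.7430 = 0.00868 kg/m³.

0.00868 kg/m³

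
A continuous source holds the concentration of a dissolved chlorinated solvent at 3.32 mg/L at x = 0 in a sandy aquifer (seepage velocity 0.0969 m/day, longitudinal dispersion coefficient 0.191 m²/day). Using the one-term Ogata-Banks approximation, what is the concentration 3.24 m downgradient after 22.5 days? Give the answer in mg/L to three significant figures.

For a continuous step input, C/C₀ ≈ ½·erfc((x−vt)/(2√(Dt))).
vt = 0.0969 × 22.5 = 2.18025 m and 2√(Dt) = 2√(0.191 × 22.5) = 4.146 m.
Argument (x−vt)/(2√(Dt)) = (3.24 − 2.18025)/4.146 = 0.2556; ½·erfc(0.2556) = 0.3589.
C = 3.32 × 0.3589 = 1.19 mg/L.

1.19 mg/L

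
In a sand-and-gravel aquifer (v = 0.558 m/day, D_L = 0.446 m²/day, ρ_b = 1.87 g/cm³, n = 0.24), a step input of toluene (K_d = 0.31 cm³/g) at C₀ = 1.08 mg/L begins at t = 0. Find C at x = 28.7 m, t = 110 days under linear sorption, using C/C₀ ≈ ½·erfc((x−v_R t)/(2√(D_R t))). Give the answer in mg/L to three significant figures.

Retardation factor R = 1 + ρ_b·K_d/n = 1 + 1.87 × 0.31/0.24 = 3.415.
Sorption retards both mechanisms: v_R = v/R = 0.1634 m/day, D_R = D/R = 0.1306 m²/day.
v_R·t = 0.1634 × 110 = 17.974 m; 2√(D_R t) = 7.581 m; argument = (28.7 − 17.974)/7.581 = 1.415.
C = C₀ × ½·erfc(1.415) = 1.08 × 0.02269 = 0.0245 mg/L.

0.0245 mg/L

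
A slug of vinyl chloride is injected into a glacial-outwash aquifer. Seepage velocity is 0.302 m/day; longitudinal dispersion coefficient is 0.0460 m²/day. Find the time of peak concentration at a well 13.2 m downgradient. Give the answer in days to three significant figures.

For the 1D instantaneous-source solution, setting ∂C/∂t = 0 at fixed x gives v²t² + 2Dt − x² = 0, so t = (√(D² + v²x²) − D)/v².
√(D² + v²x²) = √(0.0460² + 0.302² × 13.2²) = 3.987; v² = 0.091204.
t = (3.987 − 0.0460)/0.091204 = 43.2 days (vs. the pure-advection estimate x/v = 43.7 d).

43.2 days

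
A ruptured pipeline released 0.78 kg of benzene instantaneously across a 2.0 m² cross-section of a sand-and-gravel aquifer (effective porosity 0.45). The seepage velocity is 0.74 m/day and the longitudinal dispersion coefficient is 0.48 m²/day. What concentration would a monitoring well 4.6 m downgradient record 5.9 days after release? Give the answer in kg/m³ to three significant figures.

For an instantaneous plane source, C(x,t) = M/(n_e·A·√(4πDt)) · exp(−(x−vt)²/(4Dt)), with n_e·A the pore (flow) area.
Plume center vt = 0.74 × 5.9 = 4.366 m, so the well at 4.6 m is 0.234 m downgradient of the peak.
√(4πDt) = 5.966 m, giving peak height M/(n_e·A·√(4πDt)) = 0.78/(0.45 × 2.0 × 5.966) = 0.1453 kg/m³.
(x−vt)²/(4Dt) = (0.234)²/(4 × 0.48 × 5.9) = 0.004834; exp(−0.004834) = 0.9952.
C = 0.1453 × 0.9952 = 0.145 kg/m³.

0.145 kg/m³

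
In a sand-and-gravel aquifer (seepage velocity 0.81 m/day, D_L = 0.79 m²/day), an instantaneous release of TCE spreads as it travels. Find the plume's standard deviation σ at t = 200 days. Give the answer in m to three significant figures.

17.8 m

Dispersive spreading gives a Gaussian with σ² = 2Dt; advection only shifts the center.
σ = √(2 × 0.79 × 200) = 17.8 m.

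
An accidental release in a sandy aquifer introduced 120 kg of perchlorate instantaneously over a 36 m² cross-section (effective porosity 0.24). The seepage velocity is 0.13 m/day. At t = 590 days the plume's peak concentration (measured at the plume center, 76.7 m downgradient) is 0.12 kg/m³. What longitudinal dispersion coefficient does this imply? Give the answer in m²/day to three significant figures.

At the plume center C_max = M/(n_e·A·√(4πDt)), so D = M²/(4πt·(n_e·A·C_max)²).
n_e·A·C_max = 0.24 × 36 × 0.12 = 1.037 kg/m.
D = 120²/(4π × 590 × 1.037²) = 1.81 m²/day.

1.81 m²/day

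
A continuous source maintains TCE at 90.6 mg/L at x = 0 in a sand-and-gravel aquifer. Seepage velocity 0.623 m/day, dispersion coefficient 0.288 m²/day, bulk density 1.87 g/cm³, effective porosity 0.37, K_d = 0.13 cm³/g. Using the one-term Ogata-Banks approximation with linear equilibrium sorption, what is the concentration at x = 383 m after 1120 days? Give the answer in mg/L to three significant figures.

88.2 mg/L

Retardation factor R = 1 + ρ_b·K_d/n = 1 + 1.87 × 0.13/0.37 = 1.657.
Sorption retards both mechanisms: v_R = v/R = 0.3760 m/day, D_R = D/R = 0.1738 m²/day.
v_R·t = 0.3760 × 1120 = 421.12 m; 2√(D_R t) = 27.90 m; argument = (383 − 421.12)/27.90 = -1.366.
C = C₀ × ½·erfc(-1.366) = 90.6 × 0.9733 = 88.2 mg/L.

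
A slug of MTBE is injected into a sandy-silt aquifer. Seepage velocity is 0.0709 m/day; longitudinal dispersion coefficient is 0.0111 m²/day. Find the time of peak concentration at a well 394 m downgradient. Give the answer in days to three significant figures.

5550 days

For the 1D instantaneous-source solution, setting ∂C/∂t = 0 at fixed x gives v²t² + 2Dt − x² = 0, so t = (√(D² + v²x²) − D)/v².
√(D² + v²x²) = √(0.0111² + 0.0709² × 394²) = 27.93; v² = 0.00502681.
t = (27.93 − 0.0111)/0.00502681 = 5550 days (vs. the pure-advection estimate x/v = 5560 d).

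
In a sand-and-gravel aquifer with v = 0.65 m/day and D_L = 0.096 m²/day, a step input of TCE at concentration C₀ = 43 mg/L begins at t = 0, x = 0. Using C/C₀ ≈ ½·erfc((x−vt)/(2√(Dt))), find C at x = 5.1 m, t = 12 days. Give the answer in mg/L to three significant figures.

For a continuous step input, C/C₀ ≈ ½·erfc((x−vt)/(2√(Dt))).
vt = 0.65 × 12 = 7.8 m and 2√(Dt) = 2√(0.096 × 12) = 2.147 m.
Argument (x−vt)/(2√(Dt)) = (5.1 − 7.8)/2.147 = -1.258; ½·erfc(-1.258) = 0.9624.
C = 43 × 0.9624 = 41.4 mg/L.

41.4 mg/L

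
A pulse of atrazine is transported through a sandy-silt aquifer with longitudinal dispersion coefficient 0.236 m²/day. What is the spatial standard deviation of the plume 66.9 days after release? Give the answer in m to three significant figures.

5.62 m

Dispersive spreading gives a Gaussian with σ² = 2Dt; advection only shifts the center.
σ = √(2 × 0.236 × 66.9) = 5.62 m.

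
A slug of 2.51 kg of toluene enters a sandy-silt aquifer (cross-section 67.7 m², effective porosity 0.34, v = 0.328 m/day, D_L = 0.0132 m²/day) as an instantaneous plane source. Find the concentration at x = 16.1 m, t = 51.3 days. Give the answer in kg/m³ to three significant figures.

0.0308 kg/m³

For an instantaneous plane source, C(x,t) = M/(n_e·A·√(4πDt)) · exp(−(x−vt)²/(4Dt)), with n_e·A the pore (flow) area.
Plume center vt = 0.328 × 51.3 = 16.8264 m, so the well at 16.1 m is 0.7264 m upgradient of the peak.
√(4πDt) = 2.917 m, giving peak height M/(n_e·A·√(4πDt)) = 2.51/(0.34 × 67.7 × 2.917) = 0.03738 kg/m³.
(x−vt)²/(4Dt) = (-0.7264)²/(4 × 0.0132 × 51.3) = 0.1948; exp(−0.1948) = 0.8230.
C = 0.03738 × 0.8230 = 0.0308 kg/m³.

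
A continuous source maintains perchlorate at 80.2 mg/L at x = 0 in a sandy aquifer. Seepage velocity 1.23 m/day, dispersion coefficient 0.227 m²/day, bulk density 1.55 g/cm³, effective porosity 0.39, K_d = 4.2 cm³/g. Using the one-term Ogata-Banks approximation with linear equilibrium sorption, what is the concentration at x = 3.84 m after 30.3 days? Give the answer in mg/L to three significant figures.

Retardation factor R = 1 + ρ_b·K_d/n = 1 + 1.55 × 4.2/0.39 = 17.69.
Sorption retards both mechanisms: v_R = v/R = 0.06953 m/day, D_R = D/R = 0.01283 m²/day.
v_R·t = 0.06953 × 30.3 = 2.106759 m; 2√(D_R t) = 1.247 m; argument = (3.84 − 2.106759)/1.247 = 1.390.
C = C₀ × ½·erfc(1.390) = 80.2 × 0.02466 = 1.98 mg/L.

1.98 mg/L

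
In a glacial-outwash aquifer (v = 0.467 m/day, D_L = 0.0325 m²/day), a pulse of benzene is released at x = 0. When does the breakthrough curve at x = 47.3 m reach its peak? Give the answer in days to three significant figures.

For the 1D instantaneous-source solution, setting ∂C/∂t = 0 at fixed x gives v²t² + 2Dt − x² = 0, so t = (√(D² + v²x²) − D)/v².
√(D² + v²x²) = √(0.0325² + 0.467² × 47.3²) = 22.09; v² = 0.218089.
t = (22.09 − 0.0325)/0.218089 = 101 days (vs. the pure-advection estimate x/v = 101 d).

101 days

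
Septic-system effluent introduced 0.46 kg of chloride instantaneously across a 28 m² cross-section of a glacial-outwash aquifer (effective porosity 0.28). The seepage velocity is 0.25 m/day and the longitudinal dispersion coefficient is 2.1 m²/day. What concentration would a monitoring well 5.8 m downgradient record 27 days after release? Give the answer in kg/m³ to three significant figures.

0.00219 kg/m³

For an instantaneous plane source, C(x,t) = M/(n_e·A·√(4πDt)) · exp(−(x−vt)²/(4Dt)), with n_e·A the pore (flow) area.
Plume center vt = 0.25 × 27 = 6.75 m, so the well at 5.8 m is 0.95 m upgradient of the peak.
√(4πDt) = 26.69 m, giving peak height M/(n_e·A·√(4πDt)) = 0.46/(0.28 × 28 × 26.69) = 0.002198 kg/m³.
(x−vt)²/(4Dt) = (-0.95)²/(4 × 2.1 × 27) = 0.003979; exp(−0.003979) = 0.9960.
C = 0.002198 × 0.9960 = 0.00219 kg/m³.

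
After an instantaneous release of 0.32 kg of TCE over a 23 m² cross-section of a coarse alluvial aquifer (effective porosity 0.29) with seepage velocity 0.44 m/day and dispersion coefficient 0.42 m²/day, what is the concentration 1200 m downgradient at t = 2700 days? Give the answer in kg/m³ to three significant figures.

0.000389 kg/m³

For an instantaneous plane source, C(x,t) = M/(n_e·A·√(4πDt)) · exp(−(x−vt)²/(4Dt)), with n_e·A the pore (flow) area.
Plume center vt = 0.44 × 2700 = 1188 m, so the well at 1200 m is 12 m downgradient of the peak.
√(4πDt) = 119.4 m, giving peak height M/(n_e·A·√(4πDt)) = 0.32/(0.29 × 23 × 119.4) = 0.0004018 kg/m³.
(x−vt)²/(4Dt) = (12)²/(4 × 0.42 × 2700) = 0.03175; exp(−0.03175) = 0.9687.
C = 0.0004018 × 0.9687 = 0.000389 kg/m³.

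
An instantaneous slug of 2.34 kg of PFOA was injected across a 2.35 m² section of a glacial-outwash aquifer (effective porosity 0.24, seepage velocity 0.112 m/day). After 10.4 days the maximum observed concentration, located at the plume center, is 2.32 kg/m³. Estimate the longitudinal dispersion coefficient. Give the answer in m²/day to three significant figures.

At the plume center C_max = M/(n_e·A·√(4πDt)), so D = M²/(4πt·(n_e·A·C_max)²).
n_e·A·C_max = 0.24 × 2.35 × 2.32 = 1.308 kg/m.
D = 2.34²/(4π × 10.4 × 1.308²) = 0.0245 m²/day.

0.0245 m²/day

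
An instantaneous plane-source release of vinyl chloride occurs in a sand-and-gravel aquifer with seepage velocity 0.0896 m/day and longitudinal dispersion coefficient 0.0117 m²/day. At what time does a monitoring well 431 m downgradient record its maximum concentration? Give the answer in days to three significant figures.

4810 days

For the 1D instantaneous-source solution, setting ∂C/∂t = 0 at fixed x gives v²t² + 2Dt − x² = 0, so t = (√(D² + v²x²) − D)/v².
√(D² + v²x²) = √(0.0117² + 0.0896² × 431²) = 38.62; v² = 0.00802816.
t = (38.62 − 0.0117)/0.00802816 = 4810 days (vs. the pure-advection estimate x/v = 4810 d).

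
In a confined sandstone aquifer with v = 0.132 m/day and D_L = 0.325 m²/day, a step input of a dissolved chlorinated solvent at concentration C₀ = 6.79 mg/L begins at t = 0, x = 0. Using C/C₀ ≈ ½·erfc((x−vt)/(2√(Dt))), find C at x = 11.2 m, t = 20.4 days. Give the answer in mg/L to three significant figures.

For a continuous step input, C/C₀ ≈ ½·erfc((x−vt)/(2√(Dt))).
vt = 0.132 × 20.4 = 2.6928 m and 2√(Dt) = 2√(0.325 × 20.4) = 5.150 m.
Argument (x−vt)/(2√(Dt)) = (11.2 − 2.6928)/5.150 = 1.652; ½·erfc(1.652) = 0.009738.
C = 6.79 × 0.009738 = 0.0661 mg/L.

0.0661 mg/L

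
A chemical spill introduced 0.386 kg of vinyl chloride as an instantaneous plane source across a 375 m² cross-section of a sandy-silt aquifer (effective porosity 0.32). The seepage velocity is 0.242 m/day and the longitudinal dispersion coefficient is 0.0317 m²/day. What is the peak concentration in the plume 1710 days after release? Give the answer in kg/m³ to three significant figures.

The peak of an instantaneous 1D plume sits at x = vt; there the Gaussian factor is 1 and C_max = M/(n_e·A·√(4πDt)), where n_e·A is the pore area the mass is dissolved in.
√(4πDt) = √(4π × 0.0317 × 1710) = 26.10 m, so C_max = 0.386/(0.32 × 375 × 26.10) = 0.000123 kg/m³.

0.000123 kg/m³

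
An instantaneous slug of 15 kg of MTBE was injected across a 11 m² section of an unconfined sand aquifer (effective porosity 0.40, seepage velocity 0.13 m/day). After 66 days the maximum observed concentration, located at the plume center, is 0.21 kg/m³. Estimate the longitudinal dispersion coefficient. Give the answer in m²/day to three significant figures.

0.318 m²/day

At the plume center C_max = M/(n_e·A·√(4πDt)), so D = M²/(4πt·(n_e·A·C_max)²).
n_e·A·C_max = 0.40 × 11 × 0.21 = 0.9240 kg/m.
D = 15²/(4π × 66 × 0.9240²) = 0.318 m²/day.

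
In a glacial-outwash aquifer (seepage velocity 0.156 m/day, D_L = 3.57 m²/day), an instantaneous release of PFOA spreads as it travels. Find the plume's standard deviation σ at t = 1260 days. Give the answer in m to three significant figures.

94.8 m

Dispersive spreading gives a Gaussian with σ² = 2Dt; advection only shifts the center.
σ = √(2 × 3.57 × 1260) = 94.8 m.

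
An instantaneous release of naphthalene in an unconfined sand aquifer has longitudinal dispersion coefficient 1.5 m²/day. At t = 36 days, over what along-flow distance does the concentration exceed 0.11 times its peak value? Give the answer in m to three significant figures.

43.7 m

The plume is Gaussian with σ = √(2Dt) = √(2 × 1.5 × 36) = 10.39 m.
C/C_peak = exp(−Δx²/(2σ²)) = 0.11 ⇒ Δx = σ·√(−2 ln 0.11) = 10.39 × 2.101 = 21.83 m.
Width = 2Δx = 43.7 m.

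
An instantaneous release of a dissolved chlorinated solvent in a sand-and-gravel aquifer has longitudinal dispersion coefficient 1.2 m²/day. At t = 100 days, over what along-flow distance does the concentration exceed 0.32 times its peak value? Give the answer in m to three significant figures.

The plume is Gaussian with σ = √(2Dt) = √(2 × 1.2 × 100) = 15.49 m.
C/C_peak = exp(−Δx²/(2σ²)) = 0.32 ⇒ Δx = σ·√(−2 ln 0.32) = 15.49 × 1.510 = 23.39 m.
Width = 2Δx = 46.8 m.

46.8 m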